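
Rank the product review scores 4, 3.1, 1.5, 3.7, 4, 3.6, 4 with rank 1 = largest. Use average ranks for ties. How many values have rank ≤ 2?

Sorted (descending): 4, 4, 4, 3.7, 3.6, 3.1, 1.5
The 3 values of 4 occupy positions 1–3 → average rank 2.
Ranks ≤ 2: {2, 2, 2} → 3 values.

3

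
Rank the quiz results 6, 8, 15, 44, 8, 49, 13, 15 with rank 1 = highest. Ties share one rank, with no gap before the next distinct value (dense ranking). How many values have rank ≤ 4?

Sorted (descending): 49, 44, 15, 15, 13, 8, 8, 6
The 2 values of 15 share dense rank 3.
The 2 values of 8 share dense rank 5.
Remaining distinct values take the next consecutive integers.
Ranks ≤ 4: {1, 2, 3, 3, 4} → 5 values.

5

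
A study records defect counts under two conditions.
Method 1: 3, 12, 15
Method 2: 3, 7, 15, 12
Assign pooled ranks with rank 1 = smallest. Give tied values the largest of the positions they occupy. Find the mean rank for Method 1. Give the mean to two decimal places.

Sorted (ascending): 3, 3, 7, 12, 12, 15, 15
The 2 values of 3 occupy positions 1–2 → each gets rank 2.
The 2 values of 12 occupy positions 4–5 → each gets rank 5.
The 2 values of 15 occupy positions 6–7 → each gets rank 7.
Method 1 values → pooled ranks: 3→2, 12→5, 15→7
Mean rank = (2 + 5 + 7) / 3 = 4.67

4.67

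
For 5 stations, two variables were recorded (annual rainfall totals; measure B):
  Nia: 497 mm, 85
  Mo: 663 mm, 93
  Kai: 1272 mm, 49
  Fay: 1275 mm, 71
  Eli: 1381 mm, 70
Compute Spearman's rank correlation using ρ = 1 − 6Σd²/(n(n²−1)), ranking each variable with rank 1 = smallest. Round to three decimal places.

Ranks of variable 1: 1, 2, 3, 4, 5
Ranks of variable 2: 4, 5, 1, 3, 2
d = r₁ − r₂: -3, -3, 2, 1, 3
d²: 9, 9, 4, 1, 9; Σd² = 32
ρ = 1 − 6·32/(5·24) = 1 − 192/120 = -0.600

-0.600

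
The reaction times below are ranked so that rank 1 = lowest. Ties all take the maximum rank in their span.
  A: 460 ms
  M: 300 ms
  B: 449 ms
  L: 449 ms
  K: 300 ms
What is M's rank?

Sorted (ascending): 300, 300, 449, 449, 460
The 2 values of 300 occupy positions 1–2 → each gets rank 2.
The 2 values of 449 occupy positions 3–4 → each gets rank 4.
M has value 300 ms → rank 2.

2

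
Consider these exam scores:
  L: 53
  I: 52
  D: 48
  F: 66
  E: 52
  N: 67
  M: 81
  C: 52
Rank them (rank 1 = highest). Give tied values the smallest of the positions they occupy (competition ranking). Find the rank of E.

Sorted (descending): 81, 67, 66, 53, 52, 52, 52, 48
The 3 values of 52 occupy positions 5–7 → each gets rank 5.
E has value 52 → rank 5.

5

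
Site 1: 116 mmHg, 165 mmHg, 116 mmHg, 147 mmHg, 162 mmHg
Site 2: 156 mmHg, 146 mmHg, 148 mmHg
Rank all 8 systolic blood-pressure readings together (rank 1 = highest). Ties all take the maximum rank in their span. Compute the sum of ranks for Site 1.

Sorted (descending): 165, 162, 156, 148, 147, 146, 116, 116
The 2 values of 116 occupy positions 7–8 → each gets rank 8.
Site 1 values → pooled ranks: 116→8, 165→1, 116→8, 147→5, 162→2
Rank sum = 8 + 1 + 8 + 5 + 2 = 24

24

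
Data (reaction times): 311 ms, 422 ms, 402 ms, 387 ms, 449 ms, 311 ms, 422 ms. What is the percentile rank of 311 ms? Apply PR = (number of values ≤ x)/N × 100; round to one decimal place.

N = 7.
Strictly below 311: 0. Equal to 311: 2.
PR = 2/7 × 100 = 28.6

28.6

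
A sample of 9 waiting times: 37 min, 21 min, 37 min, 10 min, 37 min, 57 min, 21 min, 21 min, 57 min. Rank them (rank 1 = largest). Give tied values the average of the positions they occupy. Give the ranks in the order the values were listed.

Sorted (descending): 57, 57, 37, 37, 37, 21, 21, 21, 10
The 2 values of 57 occupy positions 1–2 → average rank (1+2)/2 = 1.5.
The 3 values of 37 occupy positions 3–5 → average rank 4.
The 3 values of 21 occupy positions 6–8 → average rank 7.

4, 7, 4, 9, 4, 1.5, 7, 7, 1.5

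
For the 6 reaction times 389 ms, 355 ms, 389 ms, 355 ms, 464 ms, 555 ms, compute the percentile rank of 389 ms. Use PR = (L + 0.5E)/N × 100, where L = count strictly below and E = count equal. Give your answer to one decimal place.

N = 6.
Strictly below 389: 2. Equal to 389: 2.
PR = (2 + 0.5·2)/6 × 100 = 50.0

50.0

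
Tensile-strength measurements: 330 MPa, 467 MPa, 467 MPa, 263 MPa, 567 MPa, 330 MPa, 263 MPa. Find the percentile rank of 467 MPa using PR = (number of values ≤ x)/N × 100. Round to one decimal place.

85.7

N = 7.
Strictly below 467: 4. Equal to 467: 2.
PR = 6/7 × 100 = 85.7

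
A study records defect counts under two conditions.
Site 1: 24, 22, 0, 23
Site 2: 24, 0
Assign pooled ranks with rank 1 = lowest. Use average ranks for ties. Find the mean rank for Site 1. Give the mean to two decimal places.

3.50

Sorted (ascending): 0, 0, 22, 23, 24, 24
The 2 values of 0 occupy positions 1–2 → average rank (1+2)/2 = 1.5.
The 2 values of 24 occupy positions 5–6 → average rank (5+6)/2 = 5.5.
Site 1 values → pooled ranks: 24→5.5, 22→3, 0→1.5, 23→4
Mean rank = (5.5 + 3 + 1.5 + 4) / 4 = 3.50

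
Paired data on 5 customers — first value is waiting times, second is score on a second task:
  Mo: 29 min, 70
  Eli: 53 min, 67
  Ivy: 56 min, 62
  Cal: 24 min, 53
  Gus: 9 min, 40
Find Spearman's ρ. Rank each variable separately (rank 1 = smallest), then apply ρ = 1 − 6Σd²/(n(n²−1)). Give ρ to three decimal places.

0.600

Ranks of variable 1: 3, 4, 5, 2, 1
Ranks of variable 2: 5, 4, 3, 2, 1
d = r₁ − r₂: -2, 0, 2, 0, 0
d²: 4, 0, 4, 0, 0; Σd² = 8
ρ = 1 − 6·8/(5·24) = 1 − 48/120 = 0.600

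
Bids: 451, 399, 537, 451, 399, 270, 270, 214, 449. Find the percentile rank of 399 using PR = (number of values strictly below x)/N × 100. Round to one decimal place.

N = 9.
Strictly below 399: 3. Equal to 399: 2.
PR = 3/9 × 100 = 33.3

33.3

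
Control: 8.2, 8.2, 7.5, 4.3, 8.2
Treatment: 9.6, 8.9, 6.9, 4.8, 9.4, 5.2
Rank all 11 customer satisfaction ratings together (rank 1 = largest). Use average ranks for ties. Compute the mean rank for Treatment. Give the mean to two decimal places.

5.50

Sorted (descending): 9.6, 9.4, 8.9, 8.2, 8.2, 8.2, 7.5, 6.9, 5.2, 4.8, 4.3
The 3 values of 8.2 occupy positions 4–6 → average rank 5.
Treatment values → pooled ranks: 9.6→1, 8.9→3, 6.9→8, 4.8→10, 9.4→2, 5.2→9
Mean rank = (1 + 3 + 8 + 10 + 2 + 9) / 6 = 5.50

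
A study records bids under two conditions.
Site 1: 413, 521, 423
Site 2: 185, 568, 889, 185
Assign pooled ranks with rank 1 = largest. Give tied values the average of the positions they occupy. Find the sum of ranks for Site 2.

Sorted (descending): 889, 568, 521, 423, 413, 185, 185
The 2 values of 185 occupy positions 6–7 → average rank (6+7)/2 = 6.5.
Site 2 values → pooled ranks: 185→6.5, 568→2, 889→1, 185→6.5
Rank sum = 6.5 + 2 + 1 + 6.5 = 16

16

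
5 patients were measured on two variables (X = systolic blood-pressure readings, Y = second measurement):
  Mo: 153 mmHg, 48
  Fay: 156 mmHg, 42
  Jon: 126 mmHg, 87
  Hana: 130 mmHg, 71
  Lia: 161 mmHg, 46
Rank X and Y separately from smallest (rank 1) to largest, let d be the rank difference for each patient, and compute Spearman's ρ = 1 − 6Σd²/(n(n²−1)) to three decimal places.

-0.900

Ranks of variable 1: 3, 4, 1, 2, 5
Ranks of variable 2: 3, 1, 5, 4, 2
d = r₁ − r₂: 0, 3, -4, -2, 3
d²: 0, 9, 16, 4, 9; Σd² = 38
ρ = 1 − 6·38/(5·24) = 1 − 228/120 = -0.900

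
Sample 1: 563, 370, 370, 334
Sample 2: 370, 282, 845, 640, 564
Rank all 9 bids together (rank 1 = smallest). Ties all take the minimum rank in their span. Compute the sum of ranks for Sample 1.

Sorted (ascending): 282, 334, 370, 370, 370, 563, 564, 640, 845
The 3 values of 370 occupy positions 3–5 → each gets rank 3.
Sample 1 values → pooled ranks: 563→6, 370→3, 370→3, 334→2
Rank sum = 6 + 3 + 3 + 2 = 14

14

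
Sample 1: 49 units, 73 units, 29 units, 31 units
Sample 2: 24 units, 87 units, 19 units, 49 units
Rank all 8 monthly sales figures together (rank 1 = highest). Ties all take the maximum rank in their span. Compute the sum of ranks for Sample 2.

20

Sorted (descending): 87, 73, 49, 49, 31, 29, 24, 19
The 2 values of 49 occupy positions 3–4 → each gets rank 4.
Sample 2 values → pooled ranks: 24→7, 87→1, 19→8, 49→4
Rank sum = 7 + 1 + 8 + 4 = 20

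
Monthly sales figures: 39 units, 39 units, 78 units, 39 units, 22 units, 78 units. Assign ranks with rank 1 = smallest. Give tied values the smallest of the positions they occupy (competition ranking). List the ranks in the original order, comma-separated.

2, 2, 5, 2, 1, 5

Sorted (ascending): 22, 39, 39, 39, 78, 78
The 3 values of 39 occupy positions 2–4 → each gets rank 2.
The 2 values of 78 occupy positions 5–6 → each gets rank 5.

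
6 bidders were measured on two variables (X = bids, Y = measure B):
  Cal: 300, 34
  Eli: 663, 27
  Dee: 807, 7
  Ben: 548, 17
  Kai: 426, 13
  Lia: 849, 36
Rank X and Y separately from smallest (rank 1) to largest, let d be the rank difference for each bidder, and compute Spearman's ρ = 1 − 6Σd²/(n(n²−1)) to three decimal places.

Ranks of variable 1: 1, 4, 5, 3, 2, 6
Ranks of variable 2: 5, 4, 1, 3, 2, 6
d = r₁ − r₂: -4, 0, 4, 0, 0, 0
d²: 16, 0, 16, 0, 0, 0; Σd² = 32
ρ = 1 − 6·32/(6·35) = 1 − 192/210 = 0.086

0.086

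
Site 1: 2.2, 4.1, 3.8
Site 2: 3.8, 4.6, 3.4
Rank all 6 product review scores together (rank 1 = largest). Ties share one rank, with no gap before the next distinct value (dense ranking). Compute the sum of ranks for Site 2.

Sorted (descending): 4.6, 4.1, 3.8, 3.8, 3.4, 2.2
The 2 values of 3.8 share dense rank 3.
Remaining distinct values take the next consecutive integers.
Site 2 values → pooled ranks: 3.8→3, 4.6→1, 3.4→4
Rank sum = 3 + 1 + 4 = 8

8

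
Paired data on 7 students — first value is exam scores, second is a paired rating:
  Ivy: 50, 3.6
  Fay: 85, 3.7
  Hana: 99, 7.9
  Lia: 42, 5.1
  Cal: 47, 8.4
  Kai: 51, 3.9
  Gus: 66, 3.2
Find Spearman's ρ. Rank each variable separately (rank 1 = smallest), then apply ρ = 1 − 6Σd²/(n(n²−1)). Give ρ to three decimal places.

Ranks of variable 1: 3, 6, 7, 1, 2, 4, 5
Ranks of variable 2: 2, 3, 6, 5, 7, 4, 1
d = r₁ − r₂: 1, 3, 1, -4, -5, 0, 4
d²: 1, 9, 1, 16, 25, 0, 16; Σd² = 68
ρ = 1 − 6·68/(7·48) = 1 − 408/336 = -0.214

-0.214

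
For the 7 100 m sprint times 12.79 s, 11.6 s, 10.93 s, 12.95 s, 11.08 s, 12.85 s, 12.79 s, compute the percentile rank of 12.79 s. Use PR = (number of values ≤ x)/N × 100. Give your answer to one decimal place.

71.4

N = 7.
Strictly below 12.79: 3. Equal to 12.79: 2.
PR = 5/7 × 100 = 71.4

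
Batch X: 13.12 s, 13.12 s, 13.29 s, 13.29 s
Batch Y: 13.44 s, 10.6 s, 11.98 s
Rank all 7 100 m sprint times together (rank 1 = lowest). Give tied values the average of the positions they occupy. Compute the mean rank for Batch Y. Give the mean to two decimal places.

Sorted (ascending): 10.6, 11.98, 13.12, 13.12, 13.29, 13.29, 13.44
The 2 values of 13.12 occupy positions 3–4 → average rank (3+4)/2 = 3.5.
The 2 values of 13.29 occupy positions 5–6 → average rank (5+6)/2 = 5.5.
Batch Y values → pooled ranks: 13.44→7, 10.6→1, 11.98→2
Mean rank = (7 + 1 + 2) / 3 = 3.33

3.33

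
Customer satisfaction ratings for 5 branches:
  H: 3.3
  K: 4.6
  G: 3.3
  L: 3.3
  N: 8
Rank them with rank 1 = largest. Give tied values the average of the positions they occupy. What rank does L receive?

Sorted (descending): 8, 4.6, 3.3, 3.3, 3.3
The 3 values of 3.3 occupy positions 3–5 → average rank 4.
L has value 3.3 → rank 4.

4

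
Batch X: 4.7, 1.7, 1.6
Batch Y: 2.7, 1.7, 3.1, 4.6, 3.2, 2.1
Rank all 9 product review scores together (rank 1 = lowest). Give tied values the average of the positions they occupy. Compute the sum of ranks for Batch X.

Sorted (ascending): 1.6, 1.7, 1.7, 2.1, 2.7, 3.1, 3.2, 4.6, 4.7
The 2 values of 1.7 occupy positions 2–3 → average rank (2+3)/2 = 2.5.
Batch X values → pooled ranks: 4.7→9, 1.7→2.5, 1.6→1
Rank sum = 9 + 2.5 + 1 = 12.5

12.5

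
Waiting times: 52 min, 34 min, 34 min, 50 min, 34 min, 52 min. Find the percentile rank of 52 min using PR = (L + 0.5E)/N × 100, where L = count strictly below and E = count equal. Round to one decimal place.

83.3

N = 6.
Strictly below 52: 4. Equal to 52: 2.
PR = (4 + 0.5·2)/6 × 100 = 83.3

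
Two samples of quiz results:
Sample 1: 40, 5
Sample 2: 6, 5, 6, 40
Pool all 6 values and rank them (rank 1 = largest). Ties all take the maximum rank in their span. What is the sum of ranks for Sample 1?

Sorted (descending): 40, 40, 6, 6, 5, 5
The 2 values of 40 occupy positions 1–2 → each gets rank 2.
The 2 values of 6 occupy positions 3–4 → each gets rank 4.
The 2 values of 5 occupy positions 5–6 → each gets rank 6.
Sample 1 values → pooled ranks: 40→2, 5→6
Rank sum = 2 + 6 = 8

8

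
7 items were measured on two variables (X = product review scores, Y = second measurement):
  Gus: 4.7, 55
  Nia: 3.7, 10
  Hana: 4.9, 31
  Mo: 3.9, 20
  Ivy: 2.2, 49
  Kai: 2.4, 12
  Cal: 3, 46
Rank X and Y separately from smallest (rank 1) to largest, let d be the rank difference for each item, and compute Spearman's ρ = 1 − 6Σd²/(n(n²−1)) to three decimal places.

Ranks of variable 1: 6, 4, 7, 5, 1, 2, 3
Ranks of variable 2: 7, 1, 4, 3, 6, 2, 5
d = r₁ − r₂: -1, 3, 3, 2, -5, 0, -2
d²: 1, 9, 9, 4, 25, 0, 4; Σd² = 52
ρ = 1 − 6·52/(7·48) = 1 − 312/336 = 0.071

0.071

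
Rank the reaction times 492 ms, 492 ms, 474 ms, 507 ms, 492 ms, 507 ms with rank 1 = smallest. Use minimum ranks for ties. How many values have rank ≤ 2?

4

Sorted (ascending): 474, 492, 492, 492, 507, 507
The 3 values of 492 occupy positions 2–4 → each gets rank 2.
The 2 values of 507 occupy positions 5–6 → each gets rank 5.
Ranks ≤ 2: {1, 2, 2, 2} → 4 values.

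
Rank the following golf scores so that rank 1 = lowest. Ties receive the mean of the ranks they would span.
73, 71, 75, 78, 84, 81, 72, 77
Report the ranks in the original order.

3, 1, 4, 6, 8, 7, 2, 5

Sorted (ascending): 71, 72, 73, 75, 77, 78, 81, 84
No ties — each value takes its position as its rank.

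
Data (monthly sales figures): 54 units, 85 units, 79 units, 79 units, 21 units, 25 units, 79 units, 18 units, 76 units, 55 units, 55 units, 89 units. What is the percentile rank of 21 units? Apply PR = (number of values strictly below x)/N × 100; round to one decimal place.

8.3

N = 12.
Strictly below 21: 1. Equal to 21: 1.
PR = 1/12 × 100 = 8.3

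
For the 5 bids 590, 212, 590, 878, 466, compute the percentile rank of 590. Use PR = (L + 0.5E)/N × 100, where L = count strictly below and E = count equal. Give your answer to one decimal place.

N = 5.
Strictly below 590: 2. Equal to 590: 2.
PR = (2 + 0.5·2)/5 × 100 = 60.0

60.0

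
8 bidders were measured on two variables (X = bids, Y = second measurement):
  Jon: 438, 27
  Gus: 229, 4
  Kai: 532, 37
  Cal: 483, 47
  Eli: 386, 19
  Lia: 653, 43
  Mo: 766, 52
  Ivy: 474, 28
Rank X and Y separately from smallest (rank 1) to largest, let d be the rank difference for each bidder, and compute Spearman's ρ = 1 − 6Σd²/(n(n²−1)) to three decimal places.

Ranks of variable 1: 3, 1, 6, 5, 2, 7, 8, 4
Ranks of variable 2: 3, 1, 5, 7, 2, 6, 8, 4
d = r₁ − r₂: 0, 0, 1, -2, 0, 1, 0, 0
d²: 0, 0, 1, 4, 0, 1, 0, 0; Σd² = 6
ρ = 1 − 6·6/(8·63) = 1 − 36/504 = 0.929

0.929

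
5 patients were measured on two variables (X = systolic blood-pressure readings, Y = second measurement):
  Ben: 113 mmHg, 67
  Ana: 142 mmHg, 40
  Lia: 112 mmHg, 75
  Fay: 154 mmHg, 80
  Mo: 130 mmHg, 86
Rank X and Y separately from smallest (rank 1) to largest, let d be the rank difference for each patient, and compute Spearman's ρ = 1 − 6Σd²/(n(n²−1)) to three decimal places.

0.100

Ranks of variable 1: 2, 4, 1, 5, 3
Ranks of variable 2: 2, 1, 3, 4, 5
d = r₁ − r₂: 0, 3, -2, 1, -2
d²: 0, 9, 4, 1, 4; Σd² = 18
ρ = 1 − 6·18/(5·24) = 1 − 108/120 = 0.100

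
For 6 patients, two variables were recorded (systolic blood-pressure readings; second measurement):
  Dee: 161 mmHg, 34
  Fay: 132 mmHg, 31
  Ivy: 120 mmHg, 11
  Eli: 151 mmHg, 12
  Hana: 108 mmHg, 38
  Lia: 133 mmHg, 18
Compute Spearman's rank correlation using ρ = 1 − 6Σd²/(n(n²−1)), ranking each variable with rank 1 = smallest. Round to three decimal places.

-0.086

Ranks of variable 1: 6, 3, 2, 5, 1, 4
Ranks of variable 2: 5, 4, 1, 2, 6, 3
d = r₁ − r₂: 1, -1, 1, 3, -5, 1
d²: 1, 1, 1, 9, 25, 1; Σd² = 38
ρ = 1 − 6·38/(6·35) = 1 − 228/210 = -0.086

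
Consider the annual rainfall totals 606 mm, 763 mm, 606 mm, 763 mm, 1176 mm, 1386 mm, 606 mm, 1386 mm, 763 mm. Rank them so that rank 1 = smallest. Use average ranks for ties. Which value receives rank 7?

1176

Sorted (ascending): 606, 606, 606, 763, 763, 763, 1176, 1386, 1386
The 3 values of 606 occupy positions 1–3 → average rank 2.
The 3 values of 763 occupy positions 4–6 → average rank 5.
The 2 values of 1386 occupy positions 8–9 → average rank (8+9)/2 = 8.5.
Rank 7 → value 1176.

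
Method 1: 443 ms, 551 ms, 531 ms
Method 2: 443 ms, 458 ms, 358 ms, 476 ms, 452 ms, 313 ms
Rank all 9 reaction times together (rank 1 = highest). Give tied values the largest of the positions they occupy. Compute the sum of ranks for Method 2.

36

Sorted (descending): 551, 531, 476, 458, 452, 443, 443, 358, 313
The 2 values of 443 occupy positions 6–7 → each gets rank 7.
Method 2 values → pooled ranks: 443→7, 458→4, 358→8, 476→3, 452→5, 313→9
Rank sum = 7 + 4 + 8 + 3 + 5 + 9 = 36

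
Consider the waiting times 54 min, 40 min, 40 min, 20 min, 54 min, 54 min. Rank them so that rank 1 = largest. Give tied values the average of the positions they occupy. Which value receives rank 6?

20

Sorted (descending): 54, 54, 54, 40, 40, 20
The 3 values of 54 occupy positions 1–3 → average rank 2.
The 2 values of 40 occupy positions 4–5 → average rank (4+5)/2 = 4.5.
Rank 6 → value 20.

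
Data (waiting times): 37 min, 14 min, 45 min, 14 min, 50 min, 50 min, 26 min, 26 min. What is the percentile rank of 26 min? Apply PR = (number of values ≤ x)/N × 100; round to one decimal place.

50.0

N = 8.
Strictly below 26: 2. Equal to 26: 2.
PR = 4/8 × 100 = 50.0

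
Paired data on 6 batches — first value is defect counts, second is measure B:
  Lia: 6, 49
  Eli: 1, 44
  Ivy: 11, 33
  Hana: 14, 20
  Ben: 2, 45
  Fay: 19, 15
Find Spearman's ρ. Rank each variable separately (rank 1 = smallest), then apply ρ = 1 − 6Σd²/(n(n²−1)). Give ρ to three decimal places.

Ranks of variable 1: 3, 1, 4, 5, 2, 6
Ranks of variable 2: 6, 4, 3, 2, 5, 1
d = r₁ − r₂: -3, -3, 1, 3, -3, 5
d²: 9, 9, 1, 9, 9, 25; Σd² = 62
ρ = 1 − 6·62/(6·35) = 1 − 372/210 = -0.771

-0.771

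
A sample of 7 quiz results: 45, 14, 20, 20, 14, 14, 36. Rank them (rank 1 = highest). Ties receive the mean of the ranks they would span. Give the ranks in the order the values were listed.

Sorted (descending): 45, 36, 20, 20, 14, 14, 14
The 2 values of 20 occupy positions 3–4 → average rank (3+4)/2 = 3.5.
The 3 values of 14 occupy positions 5–7 → average rank 6.

1, 6, 3.5, 3.5, 6, 6, 2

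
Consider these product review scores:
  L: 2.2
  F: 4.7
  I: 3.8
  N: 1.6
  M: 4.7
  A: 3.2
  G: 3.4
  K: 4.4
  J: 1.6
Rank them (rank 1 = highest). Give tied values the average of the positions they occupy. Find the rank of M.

Sorted (descending): 4.7, 4.7, 4.4, 3.8, 3.4, 3.2, 2.2, 1.6, 1.6
The 2 values of 4.7 occupy positions 1–2 → average rank (1+2)/2 = 1.5.
The 2 values of 1.6 occupy positions 8–9 → average rank (8+9)/2 = 8.5.
M has value 4.7 → rank 1.5.

1.5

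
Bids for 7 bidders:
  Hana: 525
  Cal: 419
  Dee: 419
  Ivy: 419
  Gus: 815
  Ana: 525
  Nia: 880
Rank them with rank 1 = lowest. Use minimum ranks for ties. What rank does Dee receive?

Sorted (ascending): 419, 419, 419, 525, 525, 815, 880
The 3 values of 419 occupy positions 1–3 → each gets rank 1.
The 2 values of 525 occupy positions 4–5 → each gets rank 4.
Dee has value 419 → rank 1.

1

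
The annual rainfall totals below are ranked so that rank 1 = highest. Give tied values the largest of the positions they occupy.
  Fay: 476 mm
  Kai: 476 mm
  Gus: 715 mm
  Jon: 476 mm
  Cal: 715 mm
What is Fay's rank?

Sorted (descending): 715, 715, 476, 476, 476
The 2 values of 715 occupy positions 1–2 → each gets rank 2.
The 3 values of 476 occupy positions 3–5 → each gets rank 5.
Fay has value 476 mm → rank 5.

5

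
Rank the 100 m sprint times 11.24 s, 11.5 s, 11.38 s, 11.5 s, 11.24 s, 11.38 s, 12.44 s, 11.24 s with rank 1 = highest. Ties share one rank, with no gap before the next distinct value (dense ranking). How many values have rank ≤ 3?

5

Sorted (descending): 12.44, 11.5, 11.5, 11.38, 11.38, 11.24, 11.24, 11.24
The 2 values of 11.5 share dense rank 2.
The 2 values of 11.38 share dense rank 3.
The 3 values of 11.24 share dense rank 4.
Remaining distinct values take the next consecutive integers.
Ranks ≤ 3: {1, 2, 2, 3, 3} → 5 values.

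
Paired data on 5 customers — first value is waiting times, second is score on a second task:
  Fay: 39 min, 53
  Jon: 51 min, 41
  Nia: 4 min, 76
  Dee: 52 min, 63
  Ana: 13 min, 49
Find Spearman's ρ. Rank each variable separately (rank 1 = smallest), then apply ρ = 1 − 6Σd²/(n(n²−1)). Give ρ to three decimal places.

-0.300

Ranks of variable 1: 3, 4, 1, 5, 2
Ranks of variable 2: 3, 1, 5, 4, 2
d = r₁ − r₂: 0, 3, -4, 1, 0
d²: 0, 9, 16, 1, 0; Σd² = 26
ρ = 1 − 6·26/(5·24) = 1 − 156/120 = -0.300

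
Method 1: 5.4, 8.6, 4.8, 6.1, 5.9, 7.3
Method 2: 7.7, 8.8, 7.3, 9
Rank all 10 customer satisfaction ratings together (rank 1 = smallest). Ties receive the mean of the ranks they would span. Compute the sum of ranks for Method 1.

23.5

Sorted (ascending): 4.8, 5.4, 5.9, 6.1, 7.3, 7.3, 7.7, 8.6, 8.8, 9
The 2 values of 7.3 occupy positions 5–6 → average rank (5+6)/2 = 5.5.
Method 1 values → pooled ranks: 5.4→2, 8.6→8, 4.8→1, 6.1→4, 5.9→3, 7.3→5.5
Rank sum = 2 + 8 + 1 + 4 + 3 + 5.5 = 23.5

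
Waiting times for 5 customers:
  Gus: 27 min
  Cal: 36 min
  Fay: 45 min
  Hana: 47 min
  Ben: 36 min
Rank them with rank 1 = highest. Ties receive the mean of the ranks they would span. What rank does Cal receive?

3.5

Sorted (descending): 47, 45, 36, 36, 27
The 2 values of 36 occupy positions 3–4 → average rank (3+4)/2 = 3.5.
Cal has value 36 min → rank 3.5.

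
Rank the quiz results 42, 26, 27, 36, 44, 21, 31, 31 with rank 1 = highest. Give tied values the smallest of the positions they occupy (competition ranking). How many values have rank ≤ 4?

5

Sorted (descending): 44, 42, 36, 31, 31, 27, 26, 21
The 2 values of 31 occupy positions 4–5 → each gets rank 4.
Ranks ≤ 4: {1, 2, 3, 4, 4} → 5 values.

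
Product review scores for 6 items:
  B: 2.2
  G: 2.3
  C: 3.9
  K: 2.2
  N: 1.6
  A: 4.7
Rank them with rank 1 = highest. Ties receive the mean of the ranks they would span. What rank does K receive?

4.5

Sorted (descending): 4.7, 3.9, 2.3, 2.2, 2.2, 1.6
The 2 values of 2.2 occupy positions 4–5 → average rank (4+5)/2 = 4.5.
K has value 2.2 → rank 4.5.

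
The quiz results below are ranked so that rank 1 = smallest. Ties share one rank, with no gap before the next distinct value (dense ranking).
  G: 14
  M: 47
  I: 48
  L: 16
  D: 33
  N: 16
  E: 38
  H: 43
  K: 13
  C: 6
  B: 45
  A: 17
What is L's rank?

Sorted (ascending): 6, 13, 14, 16, 16, 17, 33, 38, 43, 45, 47, 48
The 2 values of 16 share dense rank 4.
Remaining distinct values take the next consecutive integers.
L has value 16 → rank 4.

4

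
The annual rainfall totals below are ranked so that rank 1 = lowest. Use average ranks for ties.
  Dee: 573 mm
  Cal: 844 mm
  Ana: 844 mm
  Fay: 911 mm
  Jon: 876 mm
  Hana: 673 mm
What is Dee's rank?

Sorted (ascending): 573, 673, 844, 844, 876, 911
The 2 values of 844 occupy positions 3–4 → average rank (3+4)/2 = 3.5.
Dee has value 573 mm → rank 1.

1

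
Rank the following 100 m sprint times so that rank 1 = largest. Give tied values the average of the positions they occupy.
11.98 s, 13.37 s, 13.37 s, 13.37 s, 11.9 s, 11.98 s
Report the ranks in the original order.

Sorted (descending): 13.37, 13.37, 13.37, 11.98, 11.98, 11.9
The 3 values of 13.37 occupy positions 1–3 → average rank 2.
The 2 values of 11.98 occupy positions 4–5 → average rank (4+5)/2 = 4.5.

4.5, 2, 2, 2, 6, 4.5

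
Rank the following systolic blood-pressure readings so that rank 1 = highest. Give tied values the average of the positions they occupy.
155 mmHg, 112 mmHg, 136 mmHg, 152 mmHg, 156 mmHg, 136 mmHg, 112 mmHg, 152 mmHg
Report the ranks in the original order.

2, 7.5, 5.5, 3.5, 1, 5.5, 7.5, 3.5

Sorted (descending): 156, 155, 152, 152, 136, 136, 112, 112
The 2 values of 152 occupy positions 3–4 → average rank (3+4)/2 = 3.5.
The 2 values of 136 occupy positions 5–6 → average rank (5+6)/2 = 5.5.
The 2 values of 112 occupy positions 7–8 → average rank (7+8)/2 = 7.5.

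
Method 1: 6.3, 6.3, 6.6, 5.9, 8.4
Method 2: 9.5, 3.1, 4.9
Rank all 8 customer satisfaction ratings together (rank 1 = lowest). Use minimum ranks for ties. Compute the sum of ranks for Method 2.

11

Sorted (ascending): 3.1, 4.9, 5.9, 6.3, 6.3, 6.6, 8.4, 9.5
The 2 values of 6.3 occupy positions 4–5 → each gets rank 4.
Method 2 values → pooled ranks: 9.5→8, 3.1→1, 4.9→2
Rank sum = 8 + 1 + 2 = 11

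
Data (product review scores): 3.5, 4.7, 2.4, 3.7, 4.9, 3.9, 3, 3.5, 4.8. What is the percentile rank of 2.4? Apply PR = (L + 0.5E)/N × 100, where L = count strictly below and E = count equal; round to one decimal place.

N = 9.
Strictly below 2.4: 0. Equal to 2.4: 1.
PR = (0 + 0.5·1)/9 × 100 = 5.6

5.6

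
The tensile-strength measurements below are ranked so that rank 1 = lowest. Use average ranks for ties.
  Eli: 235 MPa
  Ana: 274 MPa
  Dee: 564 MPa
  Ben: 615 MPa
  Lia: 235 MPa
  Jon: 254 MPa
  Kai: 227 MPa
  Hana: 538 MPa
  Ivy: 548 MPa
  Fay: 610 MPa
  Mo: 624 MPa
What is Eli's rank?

Sorted (ascending): 227, 235, 235, 254, 274, 538, 548, 564, 610, 615, 624
The 2 values of 235 occupy positions 2–3 → average rank (2+3)/2 = 2.5.
Eli has value 235 MPa → rank 2.5.

2.5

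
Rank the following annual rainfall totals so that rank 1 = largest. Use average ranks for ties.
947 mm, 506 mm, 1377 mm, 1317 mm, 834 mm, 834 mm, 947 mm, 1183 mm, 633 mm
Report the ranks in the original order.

Sorted (descending): 1377, 1317, 1183, 947, 947, 834, 834, 633, 506
The 2 values of 947 occupy positions 4–5 → average rank (4+5)/2 = 4.5.
The 2 values of 834 occupy positions 6–7 → average rank (6+7)/2 = 6.5.

4.5, 9, 1, 2, 6.5, 6.5, 4.5, 3, 8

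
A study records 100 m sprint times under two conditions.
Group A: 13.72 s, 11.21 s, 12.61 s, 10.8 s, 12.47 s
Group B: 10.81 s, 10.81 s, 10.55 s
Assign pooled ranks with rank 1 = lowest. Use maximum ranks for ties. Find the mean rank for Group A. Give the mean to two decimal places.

Sorted (ascending): 10.55, 10.8, 10.81, 10.81, 11.21, 12.47, 12.61, 13.72
The 2 values of 10.81 occupy positions 3–4 → each gets rank 4.
Group A values → pooled ranks: 13.72→8, 11.21→5, 12.61→7, 10.8→2, 12.47→6
Mean rank = (8 + 5 + 7 + 2 + 6) / 5 = 5.60

5.60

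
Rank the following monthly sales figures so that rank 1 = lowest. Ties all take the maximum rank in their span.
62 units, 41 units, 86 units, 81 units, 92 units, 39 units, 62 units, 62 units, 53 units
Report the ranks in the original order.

Sorted (ascending): 39, 41, 53, 62, 62, 62, 81, 86, 92
The 3 values of 62 occupy positions 4–6 → each gets rank 6.

6, 2, 8, 7, 9, 1, 6, 6, 3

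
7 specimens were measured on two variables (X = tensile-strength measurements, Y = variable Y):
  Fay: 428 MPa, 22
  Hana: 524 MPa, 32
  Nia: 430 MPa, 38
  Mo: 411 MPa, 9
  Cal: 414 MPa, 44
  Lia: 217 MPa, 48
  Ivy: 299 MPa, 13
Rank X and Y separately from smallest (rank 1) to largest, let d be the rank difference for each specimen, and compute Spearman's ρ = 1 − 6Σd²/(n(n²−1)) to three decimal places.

Ranks of variable 1: 5, 7, 6, 3, 4, 1, 2
Ranks of variable 2: 3, 4, 5, 1, 6, 7, 2
d = r₁ − r₂: 2, 3, 1, 2, -2, -6, 0
d²: 4, 9, 1, 4, 4, 36, 0; Σd² = 58
ρ = 1 − 6·58/(7·48) = 1 − 348/336 = -0.036

-0.036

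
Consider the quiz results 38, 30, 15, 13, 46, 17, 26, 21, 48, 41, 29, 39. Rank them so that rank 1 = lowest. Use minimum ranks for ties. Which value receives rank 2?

Sorted (ascending): 13, 15, 17, 21, 26, 29, 30, 38, 39, 41, 46, 48
No ties — each value takes its position as its rank.
Rank 2 → value 15.

15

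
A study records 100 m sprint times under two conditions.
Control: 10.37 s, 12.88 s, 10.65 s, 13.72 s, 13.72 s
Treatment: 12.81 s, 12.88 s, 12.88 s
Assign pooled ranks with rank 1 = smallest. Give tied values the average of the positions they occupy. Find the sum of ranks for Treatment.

Sorted (ascending): 10.37, 10.65, 12.81, 12.88, 12.88, 12.88, 13.72, 13.72
The 3 values of 12.88 occupy positions 4–6 → average rank 5.
The 2 values of 13.72 occupy positions 7–8 → average rank (7+8)/2 = 7.5.
Treatment values → pooled ranks: 12.81→3, 12.88→5, 12.88→5
Rank sum = 3 + 5 + 5 = 13

13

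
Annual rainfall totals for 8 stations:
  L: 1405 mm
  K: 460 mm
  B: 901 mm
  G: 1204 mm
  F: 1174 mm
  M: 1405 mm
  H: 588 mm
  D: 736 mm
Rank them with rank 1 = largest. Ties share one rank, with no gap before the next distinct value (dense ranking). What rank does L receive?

1

Sorted (descending): 1405, 1405, 1204, 1174, 901, 736, 588, 460
The 2 values of 1405 share dense rank 1.
Remaining distinct values take the next consecutive integers.
L has value 1405 mm → rank 1.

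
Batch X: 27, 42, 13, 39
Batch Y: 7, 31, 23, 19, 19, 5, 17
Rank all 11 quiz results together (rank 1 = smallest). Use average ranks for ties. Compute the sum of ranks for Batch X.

32

Sorted (ascending): 5, 7, 13, 17, 19, 19, 23, 27, 31, 39, 42
The 2 values of 19 occupy positions 5–6 → average rank (5+6)/2 = 5.5.
Batch X values → pooled ranks: 27→8, 42→11, 13→3, 39→10
Rank sum = 8 + 11 + 3 + 10 = 32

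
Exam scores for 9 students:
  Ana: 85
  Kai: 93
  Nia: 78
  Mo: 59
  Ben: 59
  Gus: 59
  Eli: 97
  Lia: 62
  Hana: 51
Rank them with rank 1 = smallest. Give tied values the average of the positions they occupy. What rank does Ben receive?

3

Sorted (ascending): 51, 59, 59, 59, 62, 78, 85, 93, 97
The 3 values of 59 occupy positions 2–4 → average rank 3.
Ben has value 59 → rank 3.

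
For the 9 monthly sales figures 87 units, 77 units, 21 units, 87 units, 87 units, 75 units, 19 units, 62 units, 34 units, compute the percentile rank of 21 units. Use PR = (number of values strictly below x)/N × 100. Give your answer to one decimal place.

N = 9.
Strictly below 21: 1. Equal to 21: 1.
PR = 1/9 × 100 = 11.1

11.1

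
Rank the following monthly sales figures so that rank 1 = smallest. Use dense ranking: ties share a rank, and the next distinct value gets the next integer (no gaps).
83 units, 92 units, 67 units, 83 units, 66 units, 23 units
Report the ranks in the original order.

4, 5, 3, 4, 2, 1

Sorted (ascending): 23, 66, 67, 83, 83, 92
The 2 values of 83 share dense rank 4.
Remaining distinct values take the next consecutive integers.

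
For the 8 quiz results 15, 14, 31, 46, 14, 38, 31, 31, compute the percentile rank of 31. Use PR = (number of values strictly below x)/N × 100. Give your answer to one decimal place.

N = 8.
Strictly below 31: 3. Equal to 31: 3.
PR = 3/8 × 100 = 37.5

37.5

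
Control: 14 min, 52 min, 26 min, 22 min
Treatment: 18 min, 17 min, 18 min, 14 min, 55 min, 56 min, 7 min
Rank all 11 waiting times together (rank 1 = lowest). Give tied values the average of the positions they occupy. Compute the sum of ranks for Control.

Sorted (ascending): 7, 14, 14, 17, 18, 18, 22, 26, 52, 55, 56
The 2 values of 14 occupy positions 2–3 → average rank (2+3)/2 = 2.5.
The 2 values of 18 occupy positions 5–6 → average rank (5+6)/2 = 5.5.
Control values → pooled ranks: 14→2.5, 52→9, 26→8, 22→7
Rank sum = 2.5 + 9 + 8 + 7 = 26.5

26.5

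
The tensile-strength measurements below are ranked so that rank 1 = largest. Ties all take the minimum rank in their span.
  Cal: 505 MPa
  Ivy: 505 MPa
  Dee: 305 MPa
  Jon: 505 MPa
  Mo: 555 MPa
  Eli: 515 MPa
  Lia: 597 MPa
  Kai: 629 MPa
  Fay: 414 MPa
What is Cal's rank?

5

Sorted (descending): 629, 597, 555, 515, 505, 505, 505, 414, 305
The 3 values of 505 occupy positions 5–7 → each gets rank 5.
Cal has value 505 MPa → rank 5.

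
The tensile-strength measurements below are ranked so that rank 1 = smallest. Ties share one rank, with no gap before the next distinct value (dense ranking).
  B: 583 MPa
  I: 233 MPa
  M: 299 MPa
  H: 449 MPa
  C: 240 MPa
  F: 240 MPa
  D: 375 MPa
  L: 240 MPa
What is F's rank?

Sorted (ascending): 233, 240, 240, 240, 299, 375, 449, 583
The 3 values of 240 share dense rank 2.
Remaining distinct values take the next consecutive integers.
F has value 240 MPa → rank 2.

2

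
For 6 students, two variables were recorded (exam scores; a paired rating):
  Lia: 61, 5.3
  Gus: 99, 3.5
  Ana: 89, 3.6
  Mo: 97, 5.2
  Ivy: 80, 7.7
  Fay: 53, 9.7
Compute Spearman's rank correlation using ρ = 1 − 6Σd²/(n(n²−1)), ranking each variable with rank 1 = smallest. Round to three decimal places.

-0.886

Ranks of variable 1: 2, 6, 4, 5, 3, 1
Ranks of variable 2: 4, 1, 2, 3, 5, 6
d = r₁ − r₂: -2, 5, 2, 2, -2, -5
d²: 4, 25, 4, 4, 4, 25; Σd² = 66
ρ = 1 − 6·66/(6·35) = 1 − 396/210 = -0.886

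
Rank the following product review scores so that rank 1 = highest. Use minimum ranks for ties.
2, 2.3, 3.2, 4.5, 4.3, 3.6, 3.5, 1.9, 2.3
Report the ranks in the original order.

Sorted (descending): 4.5, 4.3, 3.6, 3.5, 3.2, 2.3, 2.3, 2, 1.9
The 2 values of 2.3 occupy positions 6–7 → each gets rank 6.

8, 6, 5, 1, 2, 3, 4, 9, 6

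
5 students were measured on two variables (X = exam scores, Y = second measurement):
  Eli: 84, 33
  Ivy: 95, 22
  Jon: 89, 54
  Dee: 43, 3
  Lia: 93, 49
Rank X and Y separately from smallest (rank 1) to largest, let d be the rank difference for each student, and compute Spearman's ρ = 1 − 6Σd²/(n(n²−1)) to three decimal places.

Ranks of variable 1: 2, 5, 3, 1, 4
Ranks of variable 2: 3, 2, 5, 1, 4
d = r₁ − r₂: -1, 3, -2, 0, 0
d²: 1, 9, 4, 0, 0; Σd² = 14
ρ = 1 − 6·14/(5·24) = 1 − 84/120 = 0.300

0.300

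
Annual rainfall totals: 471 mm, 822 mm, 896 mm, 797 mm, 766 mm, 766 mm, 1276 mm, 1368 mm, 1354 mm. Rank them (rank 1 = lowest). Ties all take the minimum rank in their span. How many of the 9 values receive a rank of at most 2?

3

Sorted (ascending): 471, 766, 766, 797, 822, 896, 1276, 1354, 1368
The 2 values of 766 occupy positions 2–3 → each gets rank 2.
Ranks ≤ 2: {1, 2, 2} → 3 values.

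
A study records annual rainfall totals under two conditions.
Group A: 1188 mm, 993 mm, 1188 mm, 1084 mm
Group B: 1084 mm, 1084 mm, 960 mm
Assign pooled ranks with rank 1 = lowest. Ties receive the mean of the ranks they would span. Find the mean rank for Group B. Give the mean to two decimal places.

Sorted (ascending): 960, 993, 1084, 1084, 1084, 1188, 1188
The 3 values of 1084 occupy positions 3–5 → average rank 4.
The 2 values of 1188 occupy positions 6–7 → average rank (6+7)/2 = 6.5.
Group B values → pooled ranks: 1084→4, 1084→4, 960→1
Mean rank = (4 + 4 + 1) / 3 = 3.00

3.00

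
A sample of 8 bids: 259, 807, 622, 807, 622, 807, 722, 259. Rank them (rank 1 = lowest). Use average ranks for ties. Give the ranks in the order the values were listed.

1.5, 7, 3.5, 7, 3.5, 7, 5, 1.5

Sorted (ascending): 259, 259, 622, 622, 722, 807, 807, 807
The 2 values of 259 occupy positions 1–2 → average rank (1+2)/2 = 1.5.
The 2 values of 622 occupy positions 3–4 → average rank (3+4)/2 = 3.5.
The 3 values of 807 occupy positions 6–8 → average rank 7.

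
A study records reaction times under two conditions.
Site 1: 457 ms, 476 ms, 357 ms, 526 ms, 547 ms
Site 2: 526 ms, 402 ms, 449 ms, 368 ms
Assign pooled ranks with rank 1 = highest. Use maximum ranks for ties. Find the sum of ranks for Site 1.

22

Sorted (descending): 547, 526, 526, 476, 457, 449, 402, 368, 357
The 2 values of 526 occupy positions 2–3 → each gets rank 3.
Site 1 values → pooled ranks: 457→5, 476→4, 357→9, 526→3, 547→1
Rank sum = 5 + 4 + 9 + 3 + 1 = 22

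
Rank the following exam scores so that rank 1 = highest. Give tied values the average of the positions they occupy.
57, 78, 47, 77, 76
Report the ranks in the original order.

4, 1, 5, 2, 3

Sorted (descending): 78, 77, 76, 57, 47
No ties — each value takes its position as its rank.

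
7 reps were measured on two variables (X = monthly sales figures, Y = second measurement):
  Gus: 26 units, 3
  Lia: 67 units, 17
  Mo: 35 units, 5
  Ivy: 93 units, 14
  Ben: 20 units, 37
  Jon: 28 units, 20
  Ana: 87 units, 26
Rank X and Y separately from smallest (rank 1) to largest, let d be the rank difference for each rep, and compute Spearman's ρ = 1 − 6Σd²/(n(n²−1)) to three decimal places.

-0.107

Ranks of variable 1: 2, 5, 4, 7, 1, 3, 6
Ranks of variable 2: 1, 4, 2, 3, 7, 5, 6
d = r₁ − r₂: 1, 1, 2, 4, -6, -2, 0
d²: 1, 1, 4, 16, 36, 4, 0; Σd² = 62
ρ = 1 − 6·62/(7·48) = 1 − 372/336 = -0.107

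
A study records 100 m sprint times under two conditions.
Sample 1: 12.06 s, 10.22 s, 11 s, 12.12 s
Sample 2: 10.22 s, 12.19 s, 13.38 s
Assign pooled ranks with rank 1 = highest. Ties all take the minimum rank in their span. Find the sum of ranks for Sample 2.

9

Sorted (descending): 13.38, 12.19, 12.12, 12.06, 11, 10.22, 10.22
The 2 values of 10.22 occupy positions 6–7 → each gets rank 6.
Sample 2 values → pooled ranks: 10.22→6, 12.19→2, 13.38→1
Rank sum = 6 + 2 + 1 = 9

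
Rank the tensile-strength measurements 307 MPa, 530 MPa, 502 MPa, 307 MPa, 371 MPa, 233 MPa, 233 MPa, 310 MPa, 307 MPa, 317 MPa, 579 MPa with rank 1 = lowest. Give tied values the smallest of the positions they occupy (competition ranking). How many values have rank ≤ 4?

Sorted (ascending): 233, 233, 307, 307, 307, 310, 317, 371, 502, 530, 579
The 2 values of 233 occupy positions 1–2 → each gets rank 1.
The 3 values of 307 occupy positions 3–5 → each gets rank 3.
Ranks ≤ 4: {1, 1, 3, 3, 3} → 5 values.

5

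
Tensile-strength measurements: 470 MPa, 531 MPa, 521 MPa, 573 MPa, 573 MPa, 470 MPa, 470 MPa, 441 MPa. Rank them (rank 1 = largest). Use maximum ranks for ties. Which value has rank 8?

441

Sorted (descending): 573, 573, 531, 521, 470, 470, 470, 441
The 2 values of 573 occupy positions 1–2 → each gets rank 2.
The 3 values of 470 occupy positions 5–7 → each gets rank 7.
Rank 8 → value 441.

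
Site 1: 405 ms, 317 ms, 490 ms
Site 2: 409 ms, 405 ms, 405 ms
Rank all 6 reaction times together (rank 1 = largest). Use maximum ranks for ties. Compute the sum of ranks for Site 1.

12

Sorted (descending): 490, 409, 405, 405, 405, 317
The 3 values of 405 occupy positions 3–5 → each gets rank 5.
Site 1 values → pooled ranks: 405→5, 317→6, 490→1
Rank sum = 5 + 6 + 1 = 12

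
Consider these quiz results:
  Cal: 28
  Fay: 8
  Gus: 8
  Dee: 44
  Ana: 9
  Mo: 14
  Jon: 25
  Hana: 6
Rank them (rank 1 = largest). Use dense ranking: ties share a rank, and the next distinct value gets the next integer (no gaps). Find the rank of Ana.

Sorted (descending): 44, 28, 25, 14, 9, 8, 8, 6
The 2 values of 8 share dense rank 6.
Remaining distinct values take the next consecutive integers.
Ana has value 9 → rank 5.

5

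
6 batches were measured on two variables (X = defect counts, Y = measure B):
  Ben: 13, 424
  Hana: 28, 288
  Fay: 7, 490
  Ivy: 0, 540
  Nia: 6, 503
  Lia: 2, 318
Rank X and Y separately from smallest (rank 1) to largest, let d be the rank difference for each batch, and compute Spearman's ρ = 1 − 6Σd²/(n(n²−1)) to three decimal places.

-0.657

Ranks of variable 1: 5, 6, 4, 1, 3, 2
Ranks of variable 2: 3, 1, 4, 6, 5, 2
d = r₁ − r₂: 2, 5, 0, -5, -2, 0
d²: 4, 25, 0, 25, 4, 0; Σd² = 58
ρ = 1 − 6·58/(6·35) = 1 − 348/210 = -0.657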